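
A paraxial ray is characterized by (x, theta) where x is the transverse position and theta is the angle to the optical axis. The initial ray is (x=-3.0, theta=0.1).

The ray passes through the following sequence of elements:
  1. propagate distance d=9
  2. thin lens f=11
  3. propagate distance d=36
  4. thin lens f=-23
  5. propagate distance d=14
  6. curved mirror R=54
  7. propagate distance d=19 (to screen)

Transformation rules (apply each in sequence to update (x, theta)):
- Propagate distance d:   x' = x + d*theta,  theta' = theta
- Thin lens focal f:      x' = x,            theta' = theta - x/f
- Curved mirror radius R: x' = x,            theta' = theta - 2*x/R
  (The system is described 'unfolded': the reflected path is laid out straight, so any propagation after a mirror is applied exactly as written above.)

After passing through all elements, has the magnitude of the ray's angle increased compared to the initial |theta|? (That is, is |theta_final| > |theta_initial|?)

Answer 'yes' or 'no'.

Answer: no

Derivation:
Initial: x=-3.0000 theta=0.1000
After 1 (propagate distance d=9): x=-2.1000 theta=0.1000
After 2 (thin lens f=11): x=-2.1000 theta=16/55 (≈0.2909)
After 3 (propagate distance d=36): x=921/110 (≈8.3727) theta=16/55 (≈0.2909)
After 4 (thin lens f=-23): x=921/110 (≈8.3727) theta=1657/2530 (≈0.6549)
After 5 (propagate distance d=14): x=44381/2530 (≈17.5419) theta=1657/2530 (≈0.6549)
After 6 (curved mirror R=54): x=44381/2530 (≈17.5419) theta=179/34155 (≈0.0052)
After 7 (propagate distance d=19 (to screen)): x=1205089/68310 (≈17.6415) theta=179/34155 (≈0.0052)
|theta_initial|=0.1000 |theta_final|=179/34155 (≈0.0052) -> not increased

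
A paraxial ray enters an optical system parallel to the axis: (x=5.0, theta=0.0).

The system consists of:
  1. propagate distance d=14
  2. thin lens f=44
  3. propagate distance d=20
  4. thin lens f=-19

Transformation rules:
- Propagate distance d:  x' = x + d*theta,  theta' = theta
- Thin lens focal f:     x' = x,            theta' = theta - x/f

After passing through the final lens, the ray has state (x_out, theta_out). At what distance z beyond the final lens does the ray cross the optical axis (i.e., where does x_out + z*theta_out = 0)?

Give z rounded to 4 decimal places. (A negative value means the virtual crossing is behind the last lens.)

Answer: -91.2000

Derivation:
Initial: x=5.0000 theta=0.0000
After 1 (propagate distance d=14): x=5.0000 theta=0.0000
After 2 (thin lens f=44): x=5.0000 theta=-5/44 (≈-0.1136)
After 3 (propagate distance d=20): x=30/11 (≈2.7273) theta=-5/44 (≈-0.1136)
After 4 (thin lens f=-19): x=30/11 (≈2.7273) theta=25/836 (≈0.0299)
z_focus = -x_out/theta_out = -(30/11)/(25/836) = -91.2000
Rounded to 4 decimal places: z = -91.2000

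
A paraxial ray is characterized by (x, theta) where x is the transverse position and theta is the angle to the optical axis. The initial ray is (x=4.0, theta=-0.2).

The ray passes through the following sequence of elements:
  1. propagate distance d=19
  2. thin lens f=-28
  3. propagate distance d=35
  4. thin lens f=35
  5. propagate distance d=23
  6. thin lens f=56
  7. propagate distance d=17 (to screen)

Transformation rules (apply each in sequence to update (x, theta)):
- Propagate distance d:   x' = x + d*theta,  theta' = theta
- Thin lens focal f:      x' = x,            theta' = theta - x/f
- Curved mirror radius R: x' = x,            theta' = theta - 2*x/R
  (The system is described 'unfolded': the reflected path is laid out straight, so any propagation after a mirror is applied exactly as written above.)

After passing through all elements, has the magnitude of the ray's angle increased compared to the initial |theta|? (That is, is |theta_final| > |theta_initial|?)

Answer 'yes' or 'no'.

Answer: no

Derivation:
Initial: x=4.0000 theta=-0.2000
After 1 (propagate distance d=19): x=0.2000 theta=-0.2000
After 2 (thin lens f=-28): x=0.2000 theta=-27/140 (≈-0.1929)
After 3 (propagate distance d=35): x=-6.5500 theta=-27/140 (≈-0.1929)
After 4 (thin lens f=35): x=-6.5500 theta=-1/175 (≈-0.0057)
After 5 (propagate distance d=23): x=-4677/700 (≈-6.6814) theta=-1/175 (≈-0.0057)
After 6 (thin lens f=56): x=-4677/700 (≈-6.6814) theta=4453/39200 (≈0.1136)
After 7 (propagate distance d=17 (to screen)): x=-186211/39200 (≈-4.7503) theta=4453/39200 (≈0.1136)
|theta_initial|=0.2000 |theta_final|=4453/39200 (≈0.1136) -> not increased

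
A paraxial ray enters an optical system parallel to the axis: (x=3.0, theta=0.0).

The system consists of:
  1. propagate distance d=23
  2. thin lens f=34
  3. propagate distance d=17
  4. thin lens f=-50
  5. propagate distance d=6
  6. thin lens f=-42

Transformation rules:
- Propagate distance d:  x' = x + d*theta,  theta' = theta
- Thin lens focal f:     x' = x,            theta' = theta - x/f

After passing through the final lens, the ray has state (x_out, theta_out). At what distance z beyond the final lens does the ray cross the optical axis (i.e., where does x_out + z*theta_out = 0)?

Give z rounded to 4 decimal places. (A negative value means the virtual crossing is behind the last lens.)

Initial: x=3.0000 theta=0.0000
After 1 (propagate distance d=23): x=3.0000 theta=0.0000
After 2 (thin lens f=34): x=3.0000 theta=-3/34 (≈-0.0882)
After 3 (propagate distance d=17): x=1.5000 theta=-3/34 (≈-0.0882)
After 4 (thin lens f=-50): x=1.5000 theta=-99/1700 (≈-0.0582)
After 5 (propagate distance d=6): x=489/425 (≈1.1506) theta=-99/1700 (≈-0.0582)
After 6 (thin lens f=-42): x=489/425 (≈1.1506) theta=-367/11900 (≈-0.0308)
z_focus = -x_out/theta_out = -(489/425)/(-367/11900) = 13692/367 ≈ 37.3079
Rounded to 4 decimal places: z = 37.3079

Answer: 37.3079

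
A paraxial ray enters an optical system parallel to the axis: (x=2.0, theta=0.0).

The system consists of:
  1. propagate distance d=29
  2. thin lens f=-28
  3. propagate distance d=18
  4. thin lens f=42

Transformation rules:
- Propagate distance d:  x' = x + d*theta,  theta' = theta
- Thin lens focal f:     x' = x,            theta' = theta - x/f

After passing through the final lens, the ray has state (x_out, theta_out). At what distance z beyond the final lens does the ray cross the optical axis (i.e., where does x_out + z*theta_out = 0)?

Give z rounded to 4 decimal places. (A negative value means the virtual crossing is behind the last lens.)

Initial: x=2.0000 theta=0.0000
After 1 (propagate distance d=29): x=2.0000 theta=0.0000
After 2 (thin lens f=-28): x=2.0000 theta=1/14 (≈0.0714)
After 3 (propagate distance d=18): x=23/7 (≈3.2857) theta=1/14 (≈0.0714)
After 4 (thin lens f=42): x=23/7 (≈3.2857) theta=-1/147 (≈-0.0068)
z_focus = -x_out/theta_out = -(23/7)/(-1/147) = 483.0000
Rounded to 4 decimal places: z = 483.0000

Answer: 483.0000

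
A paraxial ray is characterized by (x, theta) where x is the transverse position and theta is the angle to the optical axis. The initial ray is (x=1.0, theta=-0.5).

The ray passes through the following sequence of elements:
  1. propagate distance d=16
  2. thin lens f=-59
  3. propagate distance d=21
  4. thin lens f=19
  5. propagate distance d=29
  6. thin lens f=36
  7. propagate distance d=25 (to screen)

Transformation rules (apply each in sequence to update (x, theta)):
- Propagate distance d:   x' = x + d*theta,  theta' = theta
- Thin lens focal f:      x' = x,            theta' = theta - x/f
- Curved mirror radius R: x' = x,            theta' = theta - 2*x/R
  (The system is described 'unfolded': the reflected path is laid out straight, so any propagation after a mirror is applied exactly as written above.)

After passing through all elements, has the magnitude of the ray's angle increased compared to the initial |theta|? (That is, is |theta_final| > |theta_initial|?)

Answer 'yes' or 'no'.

Initial: x=1.0000 theta=-0.5000
After 1 (propagate distance d=16): x=-7.0000 theta=-0.5000
After 2 (thin lens f=-59): x=-7.0000 theta=-73/118 (≈-0.6186)
After 3 (propagate distance d=21): x=-2359/118 (≈-19.9915) theta=-73/118 (≈-0.6186)
After 4 (thin lens f=19): x=-2359/118 (≈-19.9915) theta=486/1121 (≈0.4335)
After 5 (propagate distance d=29): x=-16633/2242 (≈-7.4188) theta=486/1121 (≈0.4335)
After 6 (thin lens f=36): x=-16633/2242 (≈-7.4188) theta=875/1368 (≈0.6396)
After 7 (propagate distance d=25 (to screen)): x=691837/80712 (≈8.5717) theta=875/1368 (≈0.6396)
|theta_initial|=0.5000 |theta_final|=875/1368 (≈0.6396) -> increased

Answer: yes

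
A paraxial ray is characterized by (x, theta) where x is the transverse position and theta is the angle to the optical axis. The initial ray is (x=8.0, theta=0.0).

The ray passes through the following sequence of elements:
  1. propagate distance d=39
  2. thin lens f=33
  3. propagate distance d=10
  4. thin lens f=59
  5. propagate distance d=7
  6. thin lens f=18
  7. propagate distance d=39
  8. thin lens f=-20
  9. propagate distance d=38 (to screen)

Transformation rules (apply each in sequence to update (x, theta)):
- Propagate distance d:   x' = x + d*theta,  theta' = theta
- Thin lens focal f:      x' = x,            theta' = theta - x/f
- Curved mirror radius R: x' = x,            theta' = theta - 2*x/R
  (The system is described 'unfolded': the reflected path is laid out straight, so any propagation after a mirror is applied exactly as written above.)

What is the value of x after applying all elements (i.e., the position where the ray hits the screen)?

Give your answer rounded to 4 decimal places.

Initial: x=8.0000 theta=0.0000
After 1 (propagate distance d=39): x=8.0000 theta=0.0000
After 2 (thin lens f=33): x=8.0000 theta=-8/33 (≈-0.2424)
After 3 (propagate distance d=10): x=184/33 (≈5.5758) theta=-8/33 (≈-0.2424)
After 4 (thin lens f=59): x=184/33 (≈5.5758) theta=-656/1947 (≈-0.3369)
After 5 (propagate distance d=7): x=2088/649 (≈3.2173) theta=-656/1947 (≈-0.3369)
After 6 (thin lens f=18): x=2088/649 (≈3.2173) theta=-1004/1947 (≈-0.5157)
After 7 (propagate distance d=39): x=-10964/649 (≈-16.8937) theta=-1004/1947 (≈-0.5157)
After 8 (thin lens f=-20): x=-10964/649 (≈-16.8937) theta=-13243/9735 (≈-1.3603)
After 9 (propagate distance d=38 (to screen)): x=-667694/9735 (≈-68.5870) theta=-13243/9735 (≈-1.3603)
Rounded to 4 decimal places: x = -68.5870

Answer: -68.5870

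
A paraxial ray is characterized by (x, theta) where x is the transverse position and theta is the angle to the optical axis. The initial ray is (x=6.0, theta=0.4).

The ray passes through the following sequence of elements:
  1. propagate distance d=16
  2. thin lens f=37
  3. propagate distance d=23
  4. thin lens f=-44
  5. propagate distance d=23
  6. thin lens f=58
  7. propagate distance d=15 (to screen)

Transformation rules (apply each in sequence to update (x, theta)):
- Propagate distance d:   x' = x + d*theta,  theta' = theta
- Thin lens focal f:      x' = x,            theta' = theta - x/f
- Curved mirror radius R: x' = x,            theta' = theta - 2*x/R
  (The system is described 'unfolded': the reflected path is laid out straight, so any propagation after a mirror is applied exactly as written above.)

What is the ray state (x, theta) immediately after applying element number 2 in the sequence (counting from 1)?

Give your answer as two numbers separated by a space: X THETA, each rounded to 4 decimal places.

Initial: x=6.0000 theta=0.4000
After 1 (propagate distance d=16): x=12.4000 theta=0.4000
After 2 (thin lens f=37): x=12.4000 theta=12/185 (≈0.0649)
Rounded to 4 decimal places: x = 12.4000, theta = 0.0649

Answer: 12.4000 0.0649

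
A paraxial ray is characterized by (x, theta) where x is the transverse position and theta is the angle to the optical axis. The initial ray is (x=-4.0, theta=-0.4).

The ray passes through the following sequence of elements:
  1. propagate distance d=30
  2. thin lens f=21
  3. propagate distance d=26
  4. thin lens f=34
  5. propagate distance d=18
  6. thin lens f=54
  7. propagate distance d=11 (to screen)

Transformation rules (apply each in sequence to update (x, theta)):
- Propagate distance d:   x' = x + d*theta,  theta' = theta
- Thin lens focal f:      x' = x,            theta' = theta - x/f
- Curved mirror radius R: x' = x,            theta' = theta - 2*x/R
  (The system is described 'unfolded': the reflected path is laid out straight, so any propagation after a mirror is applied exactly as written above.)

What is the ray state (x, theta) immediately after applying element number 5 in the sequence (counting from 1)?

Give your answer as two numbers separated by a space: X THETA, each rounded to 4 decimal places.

Answer: 3.4129 0.5557

Derivation:
Initial: x=-4.0000 theta=-0.4000
After 1 (propagate distance d=30): x=-16.0000 theta=-0.4000
After 2 (thin lens f=21): x=-16.0000 theta=38/105 (≈0.3619)
After 3 (propagate distance d=26): x=-692/105 (≈-6.5905) theta=38/105 (≈0.3619)
After 4 (thin lens f=34): x=-692/105 (≈-6.5905) theta=992/1785 (≈0.5557)
After 5 (propagate distance d=18): x=6092/1785 (≈3.4129) theta=992/1785 (≈0.5557)
Rounded to 4 decimal places: x = 3.4129, theta = 0.5557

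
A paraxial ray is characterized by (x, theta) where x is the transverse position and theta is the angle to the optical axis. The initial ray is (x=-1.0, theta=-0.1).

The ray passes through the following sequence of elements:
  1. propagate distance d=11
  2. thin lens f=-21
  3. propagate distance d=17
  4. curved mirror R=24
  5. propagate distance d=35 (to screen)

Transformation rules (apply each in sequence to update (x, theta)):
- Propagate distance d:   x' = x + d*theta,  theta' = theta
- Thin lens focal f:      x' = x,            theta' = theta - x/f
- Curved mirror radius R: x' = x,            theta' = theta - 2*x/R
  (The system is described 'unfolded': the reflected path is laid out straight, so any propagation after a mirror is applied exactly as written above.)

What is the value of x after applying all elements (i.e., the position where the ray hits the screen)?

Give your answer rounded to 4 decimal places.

Answer: 3.5417

Derivation:
Initial: x=-1.0000 theta=-0.1000
After 1 (propagate distance d=11): x=-2.1000 theta=-0.1000
After 2 (thin lens f=-21): x=-2.1000 theta=-0.2000
After 3 (propagate distance d=17): x=-5.5000 theta=-0.2000
After 4 (curved mirror R=24): x=-5.5000 theta=31/120 (≈0.2583)
After 5 (propagate distance d=35 (to screen)): x=85/24 (≈3.5417) theta=31/120 (≈0.2583)
Rounded to 4 decimal places: x = 3.5417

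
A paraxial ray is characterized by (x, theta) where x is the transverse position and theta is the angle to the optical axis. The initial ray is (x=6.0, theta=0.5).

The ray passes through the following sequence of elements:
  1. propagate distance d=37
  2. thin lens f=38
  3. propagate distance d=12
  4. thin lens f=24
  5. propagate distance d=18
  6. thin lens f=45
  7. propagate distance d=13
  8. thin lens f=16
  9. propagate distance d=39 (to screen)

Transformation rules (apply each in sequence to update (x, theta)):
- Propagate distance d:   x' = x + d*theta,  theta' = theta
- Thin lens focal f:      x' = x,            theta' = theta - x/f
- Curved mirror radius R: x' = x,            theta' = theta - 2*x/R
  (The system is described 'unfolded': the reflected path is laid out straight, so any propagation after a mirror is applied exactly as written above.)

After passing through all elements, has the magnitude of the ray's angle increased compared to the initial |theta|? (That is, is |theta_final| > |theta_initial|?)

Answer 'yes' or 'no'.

Answer: no

Derivation:
Initial: x=6.0000 theta=0.5000
After 1 (propagate distance d=37): x=24.5000 theta=0.5000
After 2 (thin lens f=38): x=24.5000 theta=-11/76 (≈-0.1447)
After 3 (propagate distance d=12): x=865/38 (≈22.7632) theta=-11/76 (≈-0.1447)
After 4 (thin lens f=24): x=865/38 (≈22.7632) theta=-997/912 (≈-1.0932)
After 5 (propagate distance d=18): x=469/152 (≈3.0855) theta=-997/912 (≈-1.0932)
After 6 (thin lens f=45): x=469/152 (≈3.0855) theta=-15893/13680 (≈-1.1618)
After 7 (propagate distance d=13): x=-164399/13680 (≈-12.0175) theta=-15893/13680 (≈-1.1618)
After 8 (thin lens f=16): x=-164399/13680 (≈-12.0175) theta=-1577/3840 (≈-0.4107)
After 9 (propagate distance d=39 (to screen)): x=-1227211/43776 (≈-28.0339) theta=-1577/3840 (≈-0.4107)
|theta_initial|=0.5000 |theta_final|=1577/3840 (≈0.4107) -> not increased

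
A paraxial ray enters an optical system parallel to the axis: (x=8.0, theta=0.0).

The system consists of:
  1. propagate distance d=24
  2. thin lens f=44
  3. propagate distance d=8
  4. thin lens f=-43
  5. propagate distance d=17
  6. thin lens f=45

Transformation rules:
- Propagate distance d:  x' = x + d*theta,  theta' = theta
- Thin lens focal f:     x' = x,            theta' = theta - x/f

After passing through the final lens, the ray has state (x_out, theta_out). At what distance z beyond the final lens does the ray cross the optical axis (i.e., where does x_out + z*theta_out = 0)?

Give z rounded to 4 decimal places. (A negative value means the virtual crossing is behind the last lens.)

Answer: 36.8721

Derivation:
Initial: x=8.0000 theta=0.0000
After 1 (propagate distance d=24): x=8.0000 theta=0.0000
After 2 (thin lens f=44): x=8.0000 theta=-2/11 (≈-0.1818)
After 3 (propagate distance d=8): x=72/11 (≈6.5455) theta=-2/11 (≈-0.1818)
After 4 (thin lens f=-43): x=72/11 (≈6.5455) theta=-14/473 (≈-0.0296)
After 5 (propagate distance d=17): x=2858/473 (≈6.0423) theta=-14/473 (≈-0.0296)
After 6 (thin lens f=45): x=2858/473 (≈6.0423) theta=-3488/21285 (≈-0.1639)
z_focus = -x_out/theta_out = -(2858/473)/(-3488/21285) = 64305/1744 ≈ 36.8721
Rounded to 4 decimal places: z = 36.8721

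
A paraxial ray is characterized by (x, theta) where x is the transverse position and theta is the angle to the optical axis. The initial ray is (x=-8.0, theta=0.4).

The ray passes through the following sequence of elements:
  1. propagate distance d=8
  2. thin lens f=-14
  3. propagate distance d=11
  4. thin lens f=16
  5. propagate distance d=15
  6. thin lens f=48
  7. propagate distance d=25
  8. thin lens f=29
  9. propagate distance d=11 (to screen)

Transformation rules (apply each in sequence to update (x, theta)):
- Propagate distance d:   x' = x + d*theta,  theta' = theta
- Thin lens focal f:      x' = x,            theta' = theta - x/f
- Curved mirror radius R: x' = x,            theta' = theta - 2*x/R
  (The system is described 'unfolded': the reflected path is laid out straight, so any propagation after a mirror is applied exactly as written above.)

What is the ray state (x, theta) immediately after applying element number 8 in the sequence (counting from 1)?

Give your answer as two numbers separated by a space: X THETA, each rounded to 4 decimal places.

Answer: 8.2322 0.0216

Derivation:
Initial: x=-8.0000 theta=0.4000
After 1 (propagate distance d=8): x=-4.8000 theta=0.4000
After 2 (thin lens f=-14): x=-4.8000 theta=2/35 (≈0.0571)
After 3 (propagate distance d=11): x=-146/35 (≈-4.1714) theta=2/35 (≈0.0571)
After 4 (thin lens f=16): x=-146/35 (≈-4.1714) theta=89/280 (≈0.3179)
After 5 (propagate distance d=15): x=167/280 (≈0.5964) theta=89/280 (≈0.3179)
After 6 (thin lens f=48): x=167/280 (≈0.5964) theta=821/2688 (≈0.3054)
After 7 (propagate distance d=25): x=110641/13440 (≈8.2322) theta=821/2688 (≈0.3054)
After 8 (thin lens f=29): x=110641/13440 (≈8.2322) theta=2101/97440 (≈0.0216)
Rounded to 4 decimal places: x = 8.2322, theta = 0.0216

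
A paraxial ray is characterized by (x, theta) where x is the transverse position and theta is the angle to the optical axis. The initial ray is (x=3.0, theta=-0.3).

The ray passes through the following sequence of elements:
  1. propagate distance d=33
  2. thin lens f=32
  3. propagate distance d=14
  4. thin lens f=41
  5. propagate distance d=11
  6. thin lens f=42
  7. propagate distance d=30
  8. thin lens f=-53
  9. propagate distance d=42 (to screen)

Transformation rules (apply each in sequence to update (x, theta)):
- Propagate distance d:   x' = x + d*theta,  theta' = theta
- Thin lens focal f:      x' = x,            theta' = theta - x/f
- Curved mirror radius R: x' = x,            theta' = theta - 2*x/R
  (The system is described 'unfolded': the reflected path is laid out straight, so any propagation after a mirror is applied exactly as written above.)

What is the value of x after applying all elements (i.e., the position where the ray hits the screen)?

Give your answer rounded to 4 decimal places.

Initial: x=3.0000 theta=-0.3000
After 1 (propagate distance d=33): x=-6.9000 theta=-0.3000
After 2 (thin lens f=32): x=-6.9000 theta=-27/320 (≈-0.0844)
After 3 (propagate distance d=14): x=-1293/160 (≈-8.0813) theta=-27/320 (≈-0.0844)
After 4 (thin lens f=41): x=-1293/160 (≈-8.0813) theta=1479/13120 (≈0.1127)
After 5 (propagate distance d=11): x=-89757/13120 (≈-6.8412) theta=1479/13120 (≈0.1127)
After 6 (thin lens f=42): x=-89757/13120 (≈-6.8412) theta=10125/36736 (≈0.2756)
After 7 (propagate distance d=30): x=32769/22960 (≈1.4272) theta=10125/36736 (≈0.2756)
After 8 (thin lens f=-53): x=32769/22960 (≈1.4272) theta=2945277/9735040 (≈0.3025)
After 9 (propagate distance d=42 (to screen)): x=13759569/973504 (≈14.1341) theta=2945277/9735040 (≈0.3025)
Rounded to 4 decimal places: x = 14.1341

Answer: 14.1341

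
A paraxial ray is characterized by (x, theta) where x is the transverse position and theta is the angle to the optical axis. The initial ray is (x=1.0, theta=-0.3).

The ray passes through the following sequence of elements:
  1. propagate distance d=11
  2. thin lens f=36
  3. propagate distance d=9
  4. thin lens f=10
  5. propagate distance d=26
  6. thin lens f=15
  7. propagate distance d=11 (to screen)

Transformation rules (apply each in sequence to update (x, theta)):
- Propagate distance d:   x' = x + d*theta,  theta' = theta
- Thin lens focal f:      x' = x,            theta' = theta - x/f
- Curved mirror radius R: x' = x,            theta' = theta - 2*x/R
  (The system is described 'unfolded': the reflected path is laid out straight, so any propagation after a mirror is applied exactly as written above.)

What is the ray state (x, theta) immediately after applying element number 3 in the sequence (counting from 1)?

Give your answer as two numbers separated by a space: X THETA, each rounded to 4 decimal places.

Answer: -4.4250 -0.2361

Derivation:
Initial: x=1.0000 theta=-0.3000
After 1 (propagate distance d=11): x=-2.3000 theta=-0.3000
After 2 (thin lens f=36): x=-2.3000 theta=-17/72 (≈-0.2361)
After 3 (propagate distance d=9): x=-4.4250 theta=-17/72 (≈-0.2361)
Rounded to 4 decimal places: x = -4.4250, theta = -0.2361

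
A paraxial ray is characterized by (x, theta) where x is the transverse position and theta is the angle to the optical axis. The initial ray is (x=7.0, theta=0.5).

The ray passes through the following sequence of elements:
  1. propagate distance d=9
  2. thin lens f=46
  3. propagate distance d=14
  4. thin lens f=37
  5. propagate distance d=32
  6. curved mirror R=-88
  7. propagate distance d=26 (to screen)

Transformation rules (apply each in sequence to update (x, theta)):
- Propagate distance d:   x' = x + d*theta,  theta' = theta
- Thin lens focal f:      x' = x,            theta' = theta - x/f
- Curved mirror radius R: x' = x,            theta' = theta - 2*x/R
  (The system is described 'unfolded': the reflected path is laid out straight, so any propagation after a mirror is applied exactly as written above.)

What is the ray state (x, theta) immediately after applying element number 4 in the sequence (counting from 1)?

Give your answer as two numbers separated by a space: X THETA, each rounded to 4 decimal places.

Answer: 15.0000 -0.1554

Derivation:
Initial: x=7.0000 theta=0.5000
After 1 (propagate distance d=9): x=11.5000 theta=0.5000
After 2 (thin lens f=46): x=11.5000 theta=0.2500
After 3 (propagate distance d=14): x=15.0000 theta=0.2500
After 4 (thin lens f=37): x=15.0000 theta=-23/148 (≈-0.1554)
Rounded to 4 decimal places: x = 15.0000, theta = -0.1554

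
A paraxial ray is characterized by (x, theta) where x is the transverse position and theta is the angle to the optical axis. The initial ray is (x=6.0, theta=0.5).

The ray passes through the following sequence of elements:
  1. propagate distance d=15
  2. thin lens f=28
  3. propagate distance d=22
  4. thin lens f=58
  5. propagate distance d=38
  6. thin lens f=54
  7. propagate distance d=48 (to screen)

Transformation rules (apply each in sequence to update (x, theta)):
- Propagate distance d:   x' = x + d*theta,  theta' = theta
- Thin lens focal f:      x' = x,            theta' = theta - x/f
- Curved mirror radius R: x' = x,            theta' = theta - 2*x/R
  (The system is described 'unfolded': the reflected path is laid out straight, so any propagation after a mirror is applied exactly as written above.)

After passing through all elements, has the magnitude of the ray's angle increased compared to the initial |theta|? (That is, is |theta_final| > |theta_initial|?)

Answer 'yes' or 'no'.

Initial: x=6.0000 theta=0.5000
After 1 (propagate distance d=15): x=13.5000 theta=0.5000
After 2 (thin lens f=28): x=13.5000 theta=1/56 (≈0.0179)
After 3 (propagate distance d=22): x=389/28 (≈13.8929) theta=1/56 (≈0.0179)
After 4 (thin lens f=58): x=389/28 (≈13.8929) theta=-45/203 (≈-0.2217)
After 5 (propagate distance d=38): x=4441/812 (≈5.4692) theta=-45/203 (≈-0.2217)
After 6 (thin lens f=54): x=4441/812 (≈5.4692) theta=-2023/6264 (≈-0.3230)
After 7 (propagate distance d=48 (to screen)): x=-73319/7308 (≈-10.0327) theta=-2023/6264 (≈-0.3230)
|theta_initial|=0.5000 |theta_final|=2023/6264 (≈0.3230) -> not increased

Answer: no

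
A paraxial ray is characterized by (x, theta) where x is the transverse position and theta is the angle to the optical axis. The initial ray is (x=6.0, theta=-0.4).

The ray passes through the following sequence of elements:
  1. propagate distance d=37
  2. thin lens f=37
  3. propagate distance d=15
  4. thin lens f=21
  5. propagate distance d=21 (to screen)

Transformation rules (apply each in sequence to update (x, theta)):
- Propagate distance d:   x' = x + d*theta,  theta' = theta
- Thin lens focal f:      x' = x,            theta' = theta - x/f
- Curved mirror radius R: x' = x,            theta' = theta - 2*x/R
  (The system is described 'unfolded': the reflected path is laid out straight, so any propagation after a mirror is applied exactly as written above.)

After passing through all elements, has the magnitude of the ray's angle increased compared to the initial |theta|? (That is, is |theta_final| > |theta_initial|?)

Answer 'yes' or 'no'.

Initial: x=6.0000 theta=-0.4000
After 1 (propagate distance d=37): x=-8.8000 theta=-0.4000
After 2 (thin lens f=37): x=-8.8000 theta=-6/37 (≈-0.1622)
After 3 (propagate distance d=15): x=-2078/185 (≈-11.2324) theta=-6/37 (≈-0.1622)
After 4 (thin lens f=21): x=-2078/185 (≈-11.2324) theta=1448/3885 (≈0.3727)
After 5 (propagate distance d=21 (to screen)): x=-126/37 (≈-3.4054) theta=1448/3885 (≈0.3727)
|theta_initial|=0.4000 |theta_final|=1448/3885 (≈0.3727) -> not increased

Answer: no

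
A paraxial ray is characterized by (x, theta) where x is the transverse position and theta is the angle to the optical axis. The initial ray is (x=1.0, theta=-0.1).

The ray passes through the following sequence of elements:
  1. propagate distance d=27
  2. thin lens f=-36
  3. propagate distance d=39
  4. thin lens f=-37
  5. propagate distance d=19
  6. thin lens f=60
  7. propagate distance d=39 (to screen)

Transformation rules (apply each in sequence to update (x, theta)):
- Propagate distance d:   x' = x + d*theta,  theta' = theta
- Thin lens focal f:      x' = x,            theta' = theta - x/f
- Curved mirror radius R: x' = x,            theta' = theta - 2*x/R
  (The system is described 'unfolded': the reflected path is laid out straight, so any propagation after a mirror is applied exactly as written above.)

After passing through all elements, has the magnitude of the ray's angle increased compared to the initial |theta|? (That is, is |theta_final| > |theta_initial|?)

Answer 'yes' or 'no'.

Initial: x=1.0000 theta=-0.1000
After 1 (propagate distance d=27): x=-1.7000 theta=-0.1000
After 2 (thin lens f=-36): x=-1.7000 theta=-53/360 (≈-0.1472)
After 3 (propagate distance d=39): x=-893/120 (≈-7.4417) theta=-53/360 (≈-0.1472)
After 4 (thin lens f=-37): x=-893/120 (≈-7.4417) theta=-116/333 (≈-0.3483)
After 5 (propagate distance d=19): x=-187283/13320 (≈-14.0603) theta=-116/333 (≈-0.3483)
After 6 (thin lens f=60): x=-187283/13320 (≈-14.0603) theta=-91117/799200 (≈-0.1140)
After 7 (propagate distance d=39 (to screen)): x=-4930181/266400 (≈-18.5067) theta=-91117/799200 (≈-0.1140)
|theta_initial|=0.1000 |theta_final|=91117/799200 (≈0.1140) -> increased

Answer: yes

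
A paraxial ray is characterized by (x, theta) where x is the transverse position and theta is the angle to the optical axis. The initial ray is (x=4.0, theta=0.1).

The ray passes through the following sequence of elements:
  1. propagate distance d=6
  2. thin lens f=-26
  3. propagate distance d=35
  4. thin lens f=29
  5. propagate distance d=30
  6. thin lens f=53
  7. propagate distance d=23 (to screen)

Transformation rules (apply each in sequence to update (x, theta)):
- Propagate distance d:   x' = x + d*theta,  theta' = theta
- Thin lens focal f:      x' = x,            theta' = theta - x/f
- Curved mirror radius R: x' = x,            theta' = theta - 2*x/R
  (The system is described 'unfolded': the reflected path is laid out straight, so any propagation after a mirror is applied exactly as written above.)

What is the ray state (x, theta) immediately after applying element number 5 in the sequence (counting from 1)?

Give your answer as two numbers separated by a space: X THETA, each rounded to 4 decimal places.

Answer: 7.8149 -0.2159

Derivation:
Initial: x=4.0000 theta=0.1000
After 1 (propagate distance d=6): x=4.6000 theta=0.1000
After 2 (thin lens f=-26): x=4.6000 theta=18/65 (≈0.2769)
After 3 (propagate distance d=35): x=929/65 (≈14.2923) theta=18/65 (≈0.2769)
After 4 (thin lens f=29): x=929/65 (≈14.2923) theta=-407/1885 (≈-0.2159)
After 5 (propagate distance d=30): x=14731/1885 (≈7.8149) theta=-407/1885 (≈-0.2159)
Rounded to 4 decimal places: x = 7.8149, theta = -0.2159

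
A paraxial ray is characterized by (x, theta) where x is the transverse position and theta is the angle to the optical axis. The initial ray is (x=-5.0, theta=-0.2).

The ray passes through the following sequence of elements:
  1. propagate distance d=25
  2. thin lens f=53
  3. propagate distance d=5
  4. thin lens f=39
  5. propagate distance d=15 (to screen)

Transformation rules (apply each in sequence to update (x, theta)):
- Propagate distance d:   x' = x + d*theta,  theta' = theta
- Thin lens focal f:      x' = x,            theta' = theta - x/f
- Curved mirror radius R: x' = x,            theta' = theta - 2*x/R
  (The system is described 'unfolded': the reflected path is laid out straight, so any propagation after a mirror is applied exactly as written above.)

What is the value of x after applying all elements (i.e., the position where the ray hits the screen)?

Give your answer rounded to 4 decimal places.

Initial: x=-5.0000 theta=-0.2000
After 1 (propagate distance d=25): x=-10.0000 theta=-0.2000
After 2 (thin lens f=53): x=-10.0000 theta=-3/265 (≈-0.0113)
After 3 (propagate distance d=5): x=-533/53 (≈-10.0566) theta=-3/265 (≈-0.0113)
After 4 (thin lens f=39): x=-533/53 (≈-10.0566) theta=196/795 (≈0.2465)
After 5 (propagate distance d=15 (to screen)): x=-337/53 (≈-6.3585) theta=196/795 (≈0.2465)
Rounded to 4 decimal places: x = -6.3585

Answer: -6.3585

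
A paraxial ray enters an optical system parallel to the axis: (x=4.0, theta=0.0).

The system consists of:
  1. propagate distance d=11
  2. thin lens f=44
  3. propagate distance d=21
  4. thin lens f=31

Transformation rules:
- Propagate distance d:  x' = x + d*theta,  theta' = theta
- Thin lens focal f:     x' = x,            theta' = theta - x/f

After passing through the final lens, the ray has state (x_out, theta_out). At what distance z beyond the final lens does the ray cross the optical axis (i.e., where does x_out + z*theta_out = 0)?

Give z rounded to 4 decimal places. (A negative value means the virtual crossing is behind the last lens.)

Initial: x=4.0000 theta=0.0000
After 1 (propagate distance d=11): x=4.0000 theta=0.0000
After 2 (thin lens f=44): x=4.0000 theta=-1/11 (≈-0.0909)
After 3 (propagate distance d=21): x=23/11 (≈2.0909) theta=-1/11 (≈-0.0909)
After 4 (thin lens f=31): x=23/11 (≈2.0909) theta=-54/341 (≈-0.1584)
z_focus = -x_out/theta_out = -(23/11)/(-54/341) = 713/54 ≈ 13.2037
Rounded to 4 decimal places: z = 13.2037

Answer: 13.2037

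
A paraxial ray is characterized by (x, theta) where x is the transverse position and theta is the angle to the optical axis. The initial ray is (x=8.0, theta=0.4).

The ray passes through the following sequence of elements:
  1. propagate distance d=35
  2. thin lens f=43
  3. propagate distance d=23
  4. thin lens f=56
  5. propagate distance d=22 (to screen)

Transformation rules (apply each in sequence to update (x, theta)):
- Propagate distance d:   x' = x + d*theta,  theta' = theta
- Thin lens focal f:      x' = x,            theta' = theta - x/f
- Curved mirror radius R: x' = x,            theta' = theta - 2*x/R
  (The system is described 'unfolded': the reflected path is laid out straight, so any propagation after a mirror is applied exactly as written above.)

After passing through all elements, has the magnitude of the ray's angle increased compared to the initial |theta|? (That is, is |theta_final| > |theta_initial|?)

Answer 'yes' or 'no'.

Initial: x=8.0000 theta=0.4000
After 1 (propagate distance d=35): x=22.0000 theta=0.4000
After 2 (thin lens f=43): x=22.0000 theta=-24/215 (≈-0.1116)
After 3 (propagate distance d=23): x=4178/215 (≈19.4326) theta=-24/215 (≈-0.1116)
After 4 (thin lens f=56): x=4178/215 (≈19.4326) theta=-2761/6020 (≈-0.4586)
After 5 (propagate distance d=22 (to screen)): x=28121/3010 (≈9.3425) theta=-2761/6020 (≈-0.4586)
|theta_initial|=0.4000 |theta_final|=2761/6020 (≈0.4586) -> increased

Answer: yes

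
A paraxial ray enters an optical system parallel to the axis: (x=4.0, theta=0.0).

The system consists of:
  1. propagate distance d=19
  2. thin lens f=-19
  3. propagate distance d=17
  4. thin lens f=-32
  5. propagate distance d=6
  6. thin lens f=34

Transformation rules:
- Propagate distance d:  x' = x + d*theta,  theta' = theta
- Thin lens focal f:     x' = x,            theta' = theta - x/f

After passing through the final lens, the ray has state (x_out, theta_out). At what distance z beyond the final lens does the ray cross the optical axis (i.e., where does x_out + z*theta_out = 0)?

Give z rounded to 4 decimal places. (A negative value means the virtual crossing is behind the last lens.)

Initial: x=4.0000 theta=0.0000
After 1 (propagate distance d=19): x=4.0000 theta=0.0000
After 2 (thin lens f=-19): x=4.0000 theta=4/19 (≈0.2105)
After 3 (propagate distance d=17): x=144/19 (≈7.5789) theta=4/19 (≈0.2105)
After 4 (thin lens f=-32): x=144/19 (≈7.5789) theta=17/38 (≈0.4474)
After 5 (propagate distance d=6): x=195/19 (≈10.2632) theta=17/38 (≈0.4474)
After 6 (thin lens f=34): x=195/19 (≈10.2632) theta=47/323 (≈0.1455)
z_focus = -x_out/theta_out = -(195/19)/(47/323) = -3315/47 ≈ -70.5319
Rounded to 4 decimal places: z = -70.5319

Answer: -70.5319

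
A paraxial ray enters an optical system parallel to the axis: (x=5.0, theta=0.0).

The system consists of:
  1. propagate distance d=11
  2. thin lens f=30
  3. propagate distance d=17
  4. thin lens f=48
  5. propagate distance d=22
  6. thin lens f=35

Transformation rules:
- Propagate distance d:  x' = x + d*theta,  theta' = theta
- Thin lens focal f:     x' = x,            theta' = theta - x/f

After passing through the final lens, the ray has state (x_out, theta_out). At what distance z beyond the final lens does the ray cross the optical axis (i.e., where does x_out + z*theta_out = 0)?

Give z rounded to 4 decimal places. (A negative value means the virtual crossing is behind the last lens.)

Answer: -17.7347

Derivation:
Initial: x=5.0000 theta=0.0000
After 1 (propagate distance d=11): x=5.0000 theta=0.0000
After 2 (thin lens f=30): x=5.0000 theta=-1/6 (≈-0.1667)
After 3 (propagate distance d=17): x=13/6 (≈2.1667) theta=-1/6 (≈-0.1667)
After 4 (thin lens f=48): x=13/6 (≈2.1667) theta=-61/288 (≈-0.2118)
After 5 (propagate distance d=22): x=-359/144 (≈-2.4931) theta=-61/288 (≈-0.2118)
After 6 (thin lens f=35): x=-359/144 (≈-2.4931) theta=-1417/10080 (≈-0.1406)
z_focus = -x_out/theta_out = -(-359/144)/(-1417/10080) = -25130/1417 ≈ -17.7347
Rounded to 4 decimal places: z = -17.7347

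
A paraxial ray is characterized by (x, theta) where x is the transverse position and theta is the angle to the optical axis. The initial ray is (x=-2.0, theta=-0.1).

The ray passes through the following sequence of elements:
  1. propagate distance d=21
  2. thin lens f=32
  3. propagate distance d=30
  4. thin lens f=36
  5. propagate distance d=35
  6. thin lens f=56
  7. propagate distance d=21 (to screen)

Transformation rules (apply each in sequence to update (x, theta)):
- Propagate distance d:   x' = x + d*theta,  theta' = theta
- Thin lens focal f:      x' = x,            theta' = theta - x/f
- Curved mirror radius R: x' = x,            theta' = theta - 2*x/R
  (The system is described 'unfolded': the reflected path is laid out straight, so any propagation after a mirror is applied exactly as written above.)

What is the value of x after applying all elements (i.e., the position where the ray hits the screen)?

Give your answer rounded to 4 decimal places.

Initial: x=-2.0000 theta=-0.1000
After 1 (propagate distance d=21): x=-4.1000 theta=-0.1000
After 2 (thin lens f=32): x=-4.1000 theta=9/320 (≈0.0281)
After 3 (propagate distance d=30): x=-521/160 (≈-3.2563) theta=9/320 (≈0.0281)
After 4 (thin lens f=36): x=-521/160 (≈-3.2563) theta=683/5760 (≈0.1186)
After 5 (propagate distance d=35): x=5149/5760 (≈0.8939) theta=683/5760 (≈0.1186)
After 6 (thin lens f=56): x=5149/5760 (≈0.8939) theta=11033/107520 (≈0.1026)
After 7 (propagate distance d=21 (to screen)): x=140489/46080 (≈3.0488) theta=11033/107520 (≈0.1026)
Rounded to 4 decimal places: x = 3.0488

Answer: 3.0488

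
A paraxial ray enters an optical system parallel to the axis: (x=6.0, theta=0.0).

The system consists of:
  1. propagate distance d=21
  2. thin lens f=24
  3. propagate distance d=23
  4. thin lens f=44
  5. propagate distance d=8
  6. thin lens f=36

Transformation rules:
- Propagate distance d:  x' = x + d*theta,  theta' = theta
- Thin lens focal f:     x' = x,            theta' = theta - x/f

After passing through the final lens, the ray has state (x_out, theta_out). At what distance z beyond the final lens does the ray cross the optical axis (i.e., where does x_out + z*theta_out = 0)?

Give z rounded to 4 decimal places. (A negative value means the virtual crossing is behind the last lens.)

Initial: x=6.0000 theta=0.0000
After 1 (propagate distance d=21): x=6.0000 theta=0.0000
After 2 (thin lens f=24): x=6.0000 theta=-0.2500
After 3 (propagate distance d=23): x=0.2500 theta=-0.2500
After 4 (thin lens f=44): x=0.2500 theta=-45/176 (≈-0.2557)
After 5 (propagate distance d=8): x=-79/44 (≈-1.7955) theta=-45/176 (≈-0.2557)
After 6 (thin lens f=36): x=-79/44 (≈-1.7955) theta=-163/792 (≈-0.2058)
z_focus = -x_out/theta_out = -(-79/44)/(-163/792) = -1422/163 ≈ -8.7239
Rounded to 4 decimal places: z = -8.7239

Answer: -8.7239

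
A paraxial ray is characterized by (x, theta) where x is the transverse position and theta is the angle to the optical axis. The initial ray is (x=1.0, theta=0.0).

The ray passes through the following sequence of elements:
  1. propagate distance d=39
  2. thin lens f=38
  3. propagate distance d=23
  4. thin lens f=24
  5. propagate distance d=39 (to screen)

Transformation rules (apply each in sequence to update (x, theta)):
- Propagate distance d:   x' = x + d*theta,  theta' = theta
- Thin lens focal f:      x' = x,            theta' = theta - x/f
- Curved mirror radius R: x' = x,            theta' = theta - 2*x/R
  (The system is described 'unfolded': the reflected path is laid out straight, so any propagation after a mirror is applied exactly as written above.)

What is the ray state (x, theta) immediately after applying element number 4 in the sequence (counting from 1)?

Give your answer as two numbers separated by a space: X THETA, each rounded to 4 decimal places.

Initial: x=1.0000 theta=0.0000
After 1 (propagate distance d=39): x=1.0000 theta=0.0000
After 2 (thin lens f=38): x=1.0000 theta=-1/38 (≈-0.0263)
After 3 (propagate distance d=23): x=15/38 (≈0.3947) theta=-1/38 (≈-0.0263)
After 4 (thin lens f=24): x=15/38 (≈0.3947) theta=-13/304 (≈-0.0428)
Rounded to 4 decimal places: x = 0.3947, theta = -0.0428

Answer: 0.3947 -0.0428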